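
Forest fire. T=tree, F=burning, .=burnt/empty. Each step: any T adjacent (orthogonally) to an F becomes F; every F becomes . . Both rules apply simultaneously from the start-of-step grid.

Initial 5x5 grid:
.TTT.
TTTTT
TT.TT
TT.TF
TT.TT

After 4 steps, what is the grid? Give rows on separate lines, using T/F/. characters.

Step 1: 3 trees catch fire, 1 burn out
  .TTT.
  TTTTT
  TT.TF
  TT.F.
  TT.TF
Step 2: 3 trees catch fire, 3 burn out
  .TTT.
  TTTTF
  TT.F.
  TT...
  TT.F.
Step 3: 1 trees catch fire, 3 burn out
  .TTT.
  TTTF.
  TT...
  TT...
  TT...
Step 4: 2 trees catch fire, 1 burn out
  .TTF.
  TTF..
  TT...
  TT...
  TT...

.TTF.
TTF..
TT...
TT...
TT...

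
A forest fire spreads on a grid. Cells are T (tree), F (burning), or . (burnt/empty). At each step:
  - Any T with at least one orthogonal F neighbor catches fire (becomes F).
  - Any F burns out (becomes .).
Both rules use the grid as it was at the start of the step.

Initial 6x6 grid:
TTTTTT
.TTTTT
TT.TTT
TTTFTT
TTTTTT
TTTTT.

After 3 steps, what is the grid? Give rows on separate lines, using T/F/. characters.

Step 1: 4 trees catch fire, 1 burn out
  TTTTTT
  .TTTTT
  TT.FTT
  TTF.FT
  TTTFTT
  TTTTT.
Step 2: 7 trees catch fire, 4 burn out
  TTTTTT
  .TTFTT
  TT..FT
  TF...F
  TTF.FT
  TTTFT.
Step 3: 10 trees catch fire, 7 burn out
  TTTFTT
  .TF.FT
  TF...F
  F.....
  TF...F
  TTF.F.

TTTFTT
.TF.FT
TF...F
F.....
TF...F
TTF.F.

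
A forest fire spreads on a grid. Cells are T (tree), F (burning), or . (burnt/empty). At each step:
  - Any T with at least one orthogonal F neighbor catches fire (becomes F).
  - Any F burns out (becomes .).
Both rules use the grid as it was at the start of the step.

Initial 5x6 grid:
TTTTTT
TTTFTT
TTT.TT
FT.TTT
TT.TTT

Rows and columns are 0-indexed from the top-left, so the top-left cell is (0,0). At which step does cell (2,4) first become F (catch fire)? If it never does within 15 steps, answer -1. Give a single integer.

Step 1: cell (2,4)='T' (+6 fires, +2 burnt)
Step 2: cell (2,4)='F' (+9 fires, +6 burnt)
  -> target ignites at step 2
Step 3: cell (2,4)='.' (+5 fires, +9 burnt)
Step 4: cell (2,4)='.' (+3 fires, +5 burnt)
Step 5: cell (2,4)='.' (+2 fires, +3 burnt)
Step 6: cell (2,4)='.' (+0 fires, +2 burnt)
  fire out at step 6

2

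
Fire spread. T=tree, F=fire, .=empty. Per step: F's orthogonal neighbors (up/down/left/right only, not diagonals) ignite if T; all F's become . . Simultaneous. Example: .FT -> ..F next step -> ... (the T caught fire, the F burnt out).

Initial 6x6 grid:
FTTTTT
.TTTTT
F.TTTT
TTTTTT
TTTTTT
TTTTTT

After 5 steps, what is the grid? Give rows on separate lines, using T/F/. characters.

Step 1: 2 trees catch fire, 2 burn out
  .FTTTT
  .TTTTT
  ..TTTT
  FTTTTT
  TTTTTT
  TTTTTT
Step 2: 4 trees catch fire, 2 burn out
  ..FTTT
  .FTTTT
  ..TTTT
  .FTTTT
  FTTTTT
  TTTTTT
Step 3: 5 trees catch fire, 4 burn out
  ...FTT
  ..FTTT
  ..TTTT
  ..FTTT
  .FTTTT
  FTTTTT
Step 4: 6 trees catch fire, 5 burn out
  ....FT
  ...FTT
  ..FTTT
  ...FTT
  ..FTTT
  .FTTTT
Step 5: 6 trees catch fire, 6 burn out
  .....F
  ....FT
  ...FTT
  ....FT
  ...FTT
  ..FTTT

.....F
....FT
...FTT
....FT
...FTT
..FTTT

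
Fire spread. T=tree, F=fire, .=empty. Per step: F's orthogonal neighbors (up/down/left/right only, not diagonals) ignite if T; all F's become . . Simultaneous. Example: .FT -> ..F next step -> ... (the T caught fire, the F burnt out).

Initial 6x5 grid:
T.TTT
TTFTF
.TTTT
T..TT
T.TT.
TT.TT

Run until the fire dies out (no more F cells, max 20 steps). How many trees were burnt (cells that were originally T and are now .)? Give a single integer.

Answer: 17

Derivation:
Step 1: +6 fires, +2 burnt (F count now 6)
Step 2: +5 fires, +6 burnt (F count now 5)
Step 3: +2 fires, +5 burnt (F count now 2)
Step 4: +1 fires, +2 burnt (F count now 1)
Step 5: +2 fires, +1 burnt (F count now 2)
Step 6: +1 fires, +2 burnt (F count now 1)
Step 7: +0 fires, +1 burnt (F count now 0)
Fire out after step 7
Initially T: 21, now '.': 26
Total burnt (originally-T cells now '.'): 17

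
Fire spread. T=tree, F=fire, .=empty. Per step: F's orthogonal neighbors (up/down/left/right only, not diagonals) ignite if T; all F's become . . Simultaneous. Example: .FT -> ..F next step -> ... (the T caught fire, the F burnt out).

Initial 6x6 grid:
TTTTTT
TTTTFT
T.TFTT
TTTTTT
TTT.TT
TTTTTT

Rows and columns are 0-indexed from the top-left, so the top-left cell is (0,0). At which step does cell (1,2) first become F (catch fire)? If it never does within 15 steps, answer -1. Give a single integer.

Step 1: cell (1,2)='T' (+6 fires, +2 burnt)
Step 2: cell (1,2)='F' (+6 fires, +6 burnt)
  -> target ignites at step 2
Step 3: cell (1,2)='.' (+6 fires, +6 burnt)
Step 4: cell (1,2)='.' (+7 fires, +6 burnt)
Step 5: cell (1,2)='.' (+6 fires, +7 burnt)
Step 6: cell (1,2)='.' (+1 fires, +6 burnt)
Step 7: cell (1,2)='.' (+0 fires, +1 burnt)
  fire out at step 7

2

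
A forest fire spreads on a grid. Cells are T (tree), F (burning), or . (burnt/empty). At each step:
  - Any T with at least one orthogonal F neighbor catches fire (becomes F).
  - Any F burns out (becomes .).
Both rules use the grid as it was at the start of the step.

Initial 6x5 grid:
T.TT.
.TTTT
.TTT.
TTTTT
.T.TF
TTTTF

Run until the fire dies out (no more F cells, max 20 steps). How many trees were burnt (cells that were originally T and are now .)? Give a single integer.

Step 1: +3 fires, +2 burnt (F count now 3)
Step 2: +2 fires, +3 burnt (F count now 2)
Step 3: +3 fires, +2 burnt (F count now 3)
Step 4: +5 fires, +3 burnt (F count now 5)
Step 5: +5 fires, +5 burnt (F count now 5)
Step 6: +2 fires, +5 burnt (F count now 2)
Step 7: +0 fires, +2 burnt (F count now 0)
Fire out after step 7
Initially T: 21, now '.': 29
Total burnt (originally-T cells now '.'): 20

Answer: 20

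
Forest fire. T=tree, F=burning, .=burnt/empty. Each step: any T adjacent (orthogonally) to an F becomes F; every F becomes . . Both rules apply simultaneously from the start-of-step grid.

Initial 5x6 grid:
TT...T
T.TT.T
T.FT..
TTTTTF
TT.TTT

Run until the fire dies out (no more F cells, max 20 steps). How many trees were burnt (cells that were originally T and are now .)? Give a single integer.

Answer: 17

Derivation:
Step 1: +5 fires, +2 burnt (F count now 5)
Step 2: +4 fires, +5 burnt (F count now 4)
Step 3: +3 fires, +4 burnt (F count now 3)
Step 4: +2 fires, +3 burnt (F count now 2)
Step 5: +1 fires, +2 burnt (F count now 1)
Step 6: +1 fires, +1 burnt (F count now 1)
Step 7: +1 fires, +1 burnt (F count now 1)
Step 8: +0 fires, +1 burnt (F count now 0)
Fire out after step 8
Initially T: 19, now '.': 28
Total burnt (originally-T cells now '.'): 17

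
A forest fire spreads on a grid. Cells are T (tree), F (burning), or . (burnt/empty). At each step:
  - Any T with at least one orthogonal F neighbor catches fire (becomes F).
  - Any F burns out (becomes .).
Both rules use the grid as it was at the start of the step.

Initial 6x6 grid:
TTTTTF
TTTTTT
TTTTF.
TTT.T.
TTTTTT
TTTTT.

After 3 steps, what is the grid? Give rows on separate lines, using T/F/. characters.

Step 1: 5 trees catch fire, 2 burn out
  TTTTF.
  TTTTFF
  TTTF..
  TTT.F.
  TTTTTT
  TTTTT.
Step 2: 4 trees catch fire, 5 burn out
  TTTF..
  TTTF..
  TTF...
  TTT...
  TTTTFT
  TTTTT.
Step 3: 7 trees catch fire, 4 burn out
  TTF...
  TTF...
  TF....
  TTF...
  TTTF.F
  TTTTF.

TTF...
TTF...
TF....
TTF...
TTTF.F
TTTTF.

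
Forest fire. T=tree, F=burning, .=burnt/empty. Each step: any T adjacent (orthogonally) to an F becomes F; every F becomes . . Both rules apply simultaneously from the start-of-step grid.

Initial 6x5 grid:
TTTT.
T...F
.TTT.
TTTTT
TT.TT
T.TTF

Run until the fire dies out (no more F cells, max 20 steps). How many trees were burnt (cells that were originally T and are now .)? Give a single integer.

Step 1: +2 fires, +2 burnt (F count now 2)
Step 2: +3 fires, +2 burnt (F count now 3)
Step 3: +1 fires, +3 burnt (F count now 1)
Step 4: +2 fires, +1 burnt (F count now 2)
Step 5: +2 fires, +2 burnt (F count now 2)
Step 6: +3 fires, +2 burnt (F count now 3)
Step 7: +1 fires, +3 burnt (F count now 1)
Step 8: +1 fires, +1 burnt (F count now 1)
Step 9: +0 fires, +1 burnt (F count now 0)
Fire out after step 9
Initially T: 20, now '.': 25
Total burnt (originally-T cells now '.'): 15

Answer: 15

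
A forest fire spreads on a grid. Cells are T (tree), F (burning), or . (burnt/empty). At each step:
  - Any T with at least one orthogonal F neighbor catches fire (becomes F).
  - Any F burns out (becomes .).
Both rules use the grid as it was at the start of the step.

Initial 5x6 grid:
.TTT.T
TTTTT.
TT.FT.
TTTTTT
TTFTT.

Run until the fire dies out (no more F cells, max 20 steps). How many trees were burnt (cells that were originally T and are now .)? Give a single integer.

Answer: 21

Derivation:
Step 1: +6 fires, +2 burnt (F count now 6)
Step 2: +7 fires, +6 burnt (F count now 7)
Step 3: +5 fires, +7 burnt (F count now 5)
Step 4: +3 fires, +5 burnt (F count now 3)
Step 5: +0 fires, +3 burnt (F count now 0)
Fire out after step 5
Initially T: 22, now '.': 29
Total burnt (originally-T cells now '.'): 21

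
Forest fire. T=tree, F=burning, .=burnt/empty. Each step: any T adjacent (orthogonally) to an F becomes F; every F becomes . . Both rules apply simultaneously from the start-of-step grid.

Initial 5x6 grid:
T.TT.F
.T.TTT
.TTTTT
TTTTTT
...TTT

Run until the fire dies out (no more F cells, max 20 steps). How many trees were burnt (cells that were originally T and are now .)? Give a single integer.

Step 1: +1 fires, +1 burnt (F count now 1)
Step 2: +2 fires, +1 burnt (F count now 2)
Step 3: +3 fires, +2 burnt (F count now 3)
Step 4: +4 fires, +3 burnt (F count now 4)
Step 5: +4 fires, +4 burnt (F count now 4)
Step 6: +3 fires, +4 burnt (F count now 3)
Step 7: +2 fires, +3 burnt (F count now 2)
Step 8: +1 fires, +2 burnt (F count now 1)
Step 9: +0 fires, +1 burnt (F count now 0)
Fire out after step 9
Initially T: 21, now '.': 29
Total burnt (originally-T cells now '.'): 20

Answer: 20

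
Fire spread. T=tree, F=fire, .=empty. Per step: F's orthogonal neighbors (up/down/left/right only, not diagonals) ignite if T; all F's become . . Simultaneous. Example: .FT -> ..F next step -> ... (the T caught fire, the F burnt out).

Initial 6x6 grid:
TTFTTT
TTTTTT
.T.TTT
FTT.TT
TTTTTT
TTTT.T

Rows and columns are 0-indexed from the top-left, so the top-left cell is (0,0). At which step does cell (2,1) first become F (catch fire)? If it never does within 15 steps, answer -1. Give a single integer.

Step 1: cell (2,1)='T' (+5 fires, +2 burnt)
Step 2: cell (2,1)='F' (+8 fires, +5 burnt)
  -> target ignites at step 2
Step 3: cell (2,1)='.' (+6 fires, +8 burnt)
Step 4: cell (2,1)='.' (+4 fires, +6 burnt)
Step 5: cell (2,1)='.' (+4 fires, +4 burnt)
Step 6: cell (2,1)='.' (+2 fires, +4 burnt)
Step 7: cell (2,1)='.' (+1 fires, +2 burnt)
Step 8: cell (2,1)='.' (+0 fires, +1 burnt)
  fire out at step 8

2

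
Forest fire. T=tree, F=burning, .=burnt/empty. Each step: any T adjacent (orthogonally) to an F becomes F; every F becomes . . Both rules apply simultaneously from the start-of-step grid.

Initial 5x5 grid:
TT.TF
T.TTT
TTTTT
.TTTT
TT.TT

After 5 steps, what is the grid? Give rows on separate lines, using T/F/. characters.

Step 1: 2 trees catch fire, 1 burn out
  TT.F.
  T.TTF
  TTTTT
  .TTTT
  TT.TT
Step 2: 2 trees catch fire, 2 burn out
  TT...
  T.TF.
  TTTTF
  .TTTT
  TT.TT
Step 3: 3 trees catch fire, 2 burn out
  TT...
  T.F..
  TTTF.
  .TTTF
  TT.TT
Step 4: 3 trees catch fire, 3 burn out
  TT...
  T....
  TTF..
  .TTF.
  TT.TF
Step 5: 3 trees catch fire, 3 burn out
  TT...
  T....
  TF...
  .TF..
  TT.F.

TT...
T....
TF...
.TF..
TT.F.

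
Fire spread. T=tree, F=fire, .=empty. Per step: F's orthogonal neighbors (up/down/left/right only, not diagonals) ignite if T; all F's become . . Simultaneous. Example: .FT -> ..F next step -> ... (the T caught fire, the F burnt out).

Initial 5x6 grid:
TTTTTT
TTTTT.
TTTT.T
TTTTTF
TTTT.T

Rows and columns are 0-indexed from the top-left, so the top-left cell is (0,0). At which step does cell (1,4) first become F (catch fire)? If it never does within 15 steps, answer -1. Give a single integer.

Step 1: cell (1,4)='T' (+3 fires, +1 burnt)
Step 2: cell (1,4)='T' (+1 fires, +3 burnt)
Step 3: cell (1,4)='T' (+3 fires, +1 burnt)
Step 4: cell (1,4)='T' (+4 fires, +3 burnt)
Step 5: cell (1,4)='F' (+6 fires, +4 burnt)
  -> target ignites at step 5
Step 6: cell (1,4)='.' (+5 fires, +6 burnt)
Step 7: cell (1,4)='.' (+3 fires, +5 burnt)
Step 8: cell (1,4)='.' (+1 fires, +3 burnt)
Step 9: cell (1,4)='.' (+0 fires, +1 burnt)
  fire out at step 9

5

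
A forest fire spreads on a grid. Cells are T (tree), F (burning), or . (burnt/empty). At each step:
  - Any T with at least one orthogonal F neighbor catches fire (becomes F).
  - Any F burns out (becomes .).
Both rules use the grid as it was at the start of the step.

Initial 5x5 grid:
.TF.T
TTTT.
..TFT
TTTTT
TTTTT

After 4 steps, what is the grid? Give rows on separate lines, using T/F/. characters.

Step 1: 6 trees catch fire, 2 burn out
  .F..T
  TTFF.
  ..F.F
  TTTFT
  TTTTT
Step 2: 4 trees catch fire, 6 burn out
  ....T
  TF...
  .....
  TTF.F
  TTTFT
Step 3: 4 trees catch fire, 4 burn out
  ....T
  F....
  .....
  TF...
  TTF.F
Step 4: 2 trees catch fire, 4 burn out
  ....T
  .....
  .....
  F....
  TF...

....T
.....
.....
F....
TF...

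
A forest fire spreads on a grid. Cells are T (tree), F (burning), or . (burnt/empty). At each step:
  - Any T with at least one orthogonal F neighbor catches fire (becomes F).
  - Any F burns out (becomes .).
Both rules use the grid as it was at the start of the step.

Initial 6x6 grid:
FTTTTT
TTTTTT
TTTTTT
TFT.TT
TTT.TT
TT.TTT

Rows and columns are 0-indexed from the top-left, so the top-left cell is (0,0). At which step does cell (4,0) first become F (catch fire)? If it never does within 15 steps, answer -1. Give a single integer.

Step 1: cell (4,0)='T' (+6 fires, +2 burnt)
Step 2: cell (4,0)='F' (+7 fires, +6 burnt)
  -> target ignites at step 2
Step 3: cell (4,0)='.' (+4 fires, +7 burnt)
Step 4: cell (4,0)='.' (+3 fires, +4 burnt)
Step 5: cell (4,0)='.' (+4 fires, +3 burnt)
Step 6: cell (4,0)='.' (+3 fires, +4 burnt)
Step 7: cell (4,0)='.' (+2 fires, +3 burnt)
Step 8: cell (4,0)='.' (+2 fires, +2 burnt)
Step 9: cell (4,0)='.' (+0 fires, +2 burnt)
  fire out at step 9

2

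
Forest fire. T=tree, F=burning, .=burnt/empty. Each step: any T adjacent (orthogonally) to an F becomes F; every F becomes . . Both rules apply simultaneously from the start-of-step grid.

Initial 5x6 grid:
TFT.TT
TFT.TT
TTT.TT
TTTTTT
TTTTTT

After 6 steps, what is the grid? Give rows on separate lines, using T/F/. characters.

Step 1: 5 trees catch fire, 2 burn out
  F.F.TT
  F.F.TT
  TFT.TT
  TTTTTT
  TTTTTT
Step 2: 3 trees catch fire, 5 burn out
  ....TT
  ....TT
  F.F.TT
  TFTTTT
  TTTTTT
Step 3: 3 trees catch fire, 3 burn out
  ....TT
  ....TT
  ....TT
  F.FTTT
  TFTTTT
Step 4: 3 trees catch fire, 3 burn out
  ....TT
  ....TT
  ....TT
  ...FTT
  F.FTTT
Step 5: 2 trees catch fire, 3 burn out
  ....TT
  ....TT
  ....TT
  ....FT
  ...FTT
Step 6: 3 trees catch fire, 2 burn out
  ....TT
  ....TT
  ....FT
  .....F
  ....FT

....TT
....TT
....FT
.....F
....FT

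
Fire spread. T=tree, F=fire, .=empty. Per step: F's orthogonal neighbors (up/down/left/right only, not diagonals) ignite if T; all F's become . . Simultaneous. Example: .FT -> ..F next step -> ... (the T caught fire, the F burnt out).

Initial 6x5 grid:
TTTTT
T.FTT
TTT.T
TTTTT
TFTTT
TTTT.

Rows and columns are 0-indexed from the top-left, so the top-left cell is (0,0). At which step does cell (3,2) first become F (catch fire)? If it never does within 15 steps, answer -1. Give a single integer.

Step 1: cell (3,2)='T' (+7 fires, +2 burnt)
Step 2: cell (3,2)='F' (+9 fires, +7 burnt)
  -> target ignites at step 2
Step 3: cell (3,2)='.' (+7 fires, +9 burnt)
Step 4: cell (3,2)='.' (+2 fires, +7 burnt)
Step 5: cell (3,2)='.' (+0 fires, +2 burnt)
  fire out at step 5

2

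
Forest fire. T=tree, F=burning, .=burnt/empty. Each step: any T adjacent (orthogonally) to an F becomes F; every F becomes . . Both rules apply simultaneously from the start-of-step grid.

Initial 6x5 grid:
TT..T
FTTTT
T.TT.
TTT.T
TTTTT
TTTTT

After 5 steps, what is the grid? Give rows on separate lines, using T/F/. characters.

Step 1: 3 trees catch fire, 1 burn out
  FT..T
  .FTTT
  F.TT.
  TTT.T
  TTTTT
  TTTTT
Step 2: 3 trees catch fire, 3 burn out
  .F..T
  ..FTT
  ..TT.
  FTT.T
  TTTTT
  TTTTT
Step 3: 4 trees catch fire, 3 burn out
  ....T
  ...FT
  ..FT.
  .FT.T
  FTTTT
  TTTTT
Step 4: 5 trees catch fire, 4 burn out
  ....T
  ....F
  ...F.
  ..F.T
  .FTTT
  FTTTT
Step 5: 3 trees catch fire, 5 burn out
  ....F
  .....
  .....
  ....T
  ..FTT
  .FTTT

....F
.....
.....
....T
..FTT
.FTTT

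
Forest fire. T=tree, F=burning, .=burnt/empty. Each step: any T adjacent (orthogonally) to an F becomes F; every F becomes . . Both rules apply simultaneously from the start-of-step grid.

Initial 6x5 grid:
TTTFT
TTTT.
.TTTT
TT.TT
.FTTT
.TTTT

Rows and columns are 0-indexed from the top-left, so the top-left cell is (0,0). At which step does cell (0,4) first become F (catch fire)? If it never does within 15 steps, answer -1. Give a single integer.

Step 1: cell (0,4)='F' (+6 fires, +2 burnt)
  -> target ignites at step 1
Step 2: cell (0,4)='.' (+7 fires, +6 burnt)
Step 3: cell (0,4)='.' (+7 fires, +7 burnt)
Step 4: cell (0,4)='.' (+3 fires, +7 burnt)
Step 5: cell (0,4)='.' (+0 fires, +3 burnt)
  fire out at step 5

1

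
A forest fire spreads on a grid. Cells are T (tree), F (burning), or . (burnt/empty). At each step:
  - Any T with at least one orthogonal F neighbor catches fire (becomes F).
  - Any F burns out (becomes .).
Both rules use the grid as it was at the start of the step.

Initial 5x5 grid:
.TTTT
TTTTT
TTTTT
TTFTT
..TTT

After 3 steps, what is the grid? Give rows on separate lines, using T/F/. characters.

Step 1: 4 trees catch fire, 1 burn out
  .TTTT
  TTTTT
  TTFTT
  TF.FT
  ..FTT
Step 2: 6 trees catch fire, 4 burn out
  .TTTT
  TTFTT
  TF.FT
  F...F
  ...FT
Step 3: 6 trees catch fire, 6 burn out
  .TFTT
  TF.FT
  F...F
  .....
  ....F

.TFTT
TF.FT
F...F
.....
....F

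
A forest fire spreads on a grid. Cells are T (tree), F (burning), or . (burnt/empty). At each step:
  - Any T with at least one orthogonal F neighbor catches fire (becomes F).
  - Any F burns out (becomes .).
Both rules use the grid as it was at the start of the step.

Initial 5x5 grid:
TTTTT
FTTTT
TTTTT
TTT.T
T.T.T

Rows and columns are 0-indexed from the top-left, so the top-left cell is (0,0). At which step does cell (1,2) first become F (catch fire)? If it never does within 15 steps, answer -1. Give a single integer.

Step 1: cell (1,2)='T' (+3 fires, +1 burnt)
Step 2: cell (1,2)='F' (+4 fires, +3 burnt)
  -> target ignites at step 2
Step 3: cell (1,2)='.' (+5 fires, +4 burnt)
Step 4: cell (1,2)='.' (+4 fires, +5 burnt)
Step 5: cell (1,2)='.' (+3 fires, +4 burnt)
Step 6: cell (1,2)='.' (+1 fires, +3 burnt)
Step 7: cell (1,2)='.' (+1 fires, +1 burnt)
Step 8: cell (1,2)='.' (+0 fires, +1 burnt)
  fire out at step 8

2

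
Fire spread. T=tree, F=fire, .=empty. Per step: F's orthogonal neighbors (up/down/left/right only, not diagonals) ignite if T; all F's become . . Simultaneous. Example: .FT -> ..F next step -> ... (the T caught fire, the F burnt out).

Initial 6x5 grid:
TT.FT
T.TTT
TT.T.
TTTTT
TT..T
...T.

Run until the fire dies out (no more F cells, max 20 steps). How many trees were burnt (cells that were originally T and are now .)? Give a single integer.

Step 1: +2 fires, +1 burnt (F count now 2)
Step 2: +3 fires, +2 burnt (F count now 3)
Step 3: +1 fires, +3 burnt (F count now 1)
Step 4: +2 fires, +1 burnt (F count now 2)
Step 5: +2 fires, +2 burnt (F count now 2)
Step 6: +3 fires, +2 burnt (F count now 3)
Step 7: +2 fires, +3 burnt (F count now 2)
Step 8: +1 fires, +2 burnt (F count now 1)
Step 9: +1 fires, +1 burnt (F count now 1)
Step 10: +1 fires, +1 burnt (F count now 1)
Step 11: +0 fires, +1 burnt (F count now 0)
Fire out after step 11
Initially T: 19, now '.': 29
Total burnt (originally-T cells now '.'): 18

Answer: 18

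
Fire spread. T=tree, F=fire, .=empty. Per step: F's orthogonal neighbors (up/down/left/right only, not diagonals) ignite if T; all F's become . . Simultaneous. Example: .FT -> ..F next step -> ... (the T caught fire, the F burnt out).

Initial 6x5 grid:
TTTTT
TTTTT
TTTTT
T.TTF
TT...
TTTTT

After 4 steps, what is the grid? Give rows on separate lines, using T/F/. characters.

Step 1: 2 trees catch fire, 1 burn out
  TTTTT
  TTTTT
  TTTTF
  T.TF.
  TT...
  TTTTT
Step 2: 3 trees catch fire, 2 burn out
  TTTTT
  TTTTF
  TTTF.
  T.F..
  TT...
  TTTTT
Step 3: 3 trees catch fire, 3 burn out
  TTTTF
  TTTF.
  TTF..
  T....
  TT...
  TTTTT
Step 4: 3 trees catch fire, 3 burn out
  TTTF.
  TTF..
  TF...
  T....
  TT...
  TTTTT

TTTF.
TTF..
TF...
T....
TT...
TTTTT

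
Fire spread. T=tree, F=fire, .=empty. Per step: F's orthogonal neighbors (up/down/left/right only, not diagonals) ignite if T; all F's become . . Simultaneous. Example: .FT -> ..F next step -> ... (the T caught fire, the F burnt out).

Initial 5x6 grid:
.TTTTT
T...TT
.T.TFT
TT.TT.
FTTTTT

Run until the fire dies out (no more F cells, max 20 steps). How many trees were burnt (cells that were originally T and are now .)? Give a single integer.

Answer: 19

Derivation:
Step 1: +6 fires, +2 burnt (F count now 6)
Step 2: +6 fires, +6 burnt (F count now 6)
Step 3: +5 fires, +6 burnt (F count now 5)
Step 4: +1 fires, +5 burnt (F count now 1)
Step 5: +1 fires, +1 burnt (F count now 1)
Step 6: +0 fires, +1 burnt (F count now 0)
Fire out after step 6
Initially T: 20, now '.': 29
Total burnt (originally-T cells now '.'): 19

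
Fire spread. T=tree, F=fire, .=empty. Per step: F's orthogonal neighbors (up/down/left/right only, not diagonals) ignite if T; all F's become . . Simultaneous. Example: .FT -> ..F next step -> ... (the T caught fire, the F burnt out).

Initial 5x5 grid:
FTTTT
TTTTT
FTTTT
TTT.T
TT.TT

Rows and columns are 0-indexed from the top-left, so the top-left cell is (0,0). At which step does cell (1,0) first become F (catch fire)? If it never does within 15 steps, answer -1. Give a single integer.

Step 1: cell (1,0)='F' (+4 fires, +2 burnt)
  -> target ignites at step 1
Step 2: cell (1,0)='.' (+5 fires, +4 burnt)
Step 3: cell (1,0)='.' (+5 fires, +5 burnt)
Step 4: cell (1,0)='.' (+3 fires, +5 burnt)
Step 5: cell (1,0)='.' (+2 fires, +3 burnt)
Step 6: cell (1,0)='.' (+1 fires, +2 burnt)
Step 7: cell (1,0)='.' (+1 fires, +1 burnt)
Step 8: cell (1,0)='.' (+0 fires, +1 burnt)
  fire out at step 8

1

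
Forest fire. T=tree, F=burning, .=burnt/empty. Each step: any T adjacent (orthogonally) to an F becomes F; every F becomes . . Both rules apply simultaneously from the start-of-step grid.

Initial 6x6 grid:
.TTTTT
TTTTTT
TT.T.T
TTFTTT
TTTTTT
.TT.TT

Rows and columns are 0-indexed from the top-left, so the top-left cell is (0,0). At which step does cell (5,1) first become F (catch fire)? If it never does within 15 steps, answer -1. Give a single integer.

Step 1: cell (5,1)='T' (+3 fires, +1 burnt)
Step 2: cell (5,1)='T' (+7 fires, +3 burnt)
Step 3: cell (5,1)='F' (+7 fires, +7 burnt)
  -> target ignites at step 3
Step 4: cell (5,1)='.' (+8 fires, +7 burnt)
Step 5: cell (5,1)='.' (+4 fires, +8 burnt)
Step 6: cell (5,1)='.' (+1 fires, +4 burnt)
Step 7: cell (5,1)='.' (+0 fires, +1 burnt)
  fire out at step 7

3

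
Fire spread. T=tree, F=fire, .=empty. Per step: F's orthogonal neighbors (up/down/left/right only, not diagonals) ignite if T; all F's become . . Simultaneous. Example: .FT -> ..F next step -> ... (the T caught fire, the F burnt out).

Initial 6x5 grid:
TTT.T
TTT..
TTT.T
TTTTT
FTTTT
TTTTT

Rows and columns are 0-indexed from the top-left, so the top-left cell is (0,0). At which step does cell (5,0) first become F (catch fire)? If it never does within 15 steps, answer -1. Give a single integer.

Step 1: cell (5,0)='F' (+3 fires, +1 burnt)
  -> target ignites at step 1
Step 2: cell (5,0)='.' (+4 fires, +3 burnt)
Step 3: cell (5,0)='.' (+5 fires, +4 burnt)
Step 4: cell (5,0)='.' (+6 fires, +5 burnt)
Step 5: cell (5,0)='.' (+4 fires, +6 burnt)
Step 6: cell (5,0)='.' (+2 fires, +4 burnt)
Step 7: cell (5,0)='.' (+0 fires, +2 burnt)
  fire out at step 7

1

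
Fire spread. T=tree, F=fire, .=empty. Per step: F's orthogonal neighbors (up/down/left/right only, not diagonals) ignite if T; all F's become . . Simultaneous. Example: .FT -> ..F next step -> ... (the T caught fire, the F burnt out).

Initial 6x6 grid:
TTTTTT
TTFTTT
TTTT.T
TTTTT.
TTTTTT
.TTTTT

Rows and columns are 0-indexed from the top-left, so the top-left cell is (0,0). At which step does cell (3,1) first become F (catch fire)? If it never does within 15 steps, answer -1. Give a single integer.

Step 1: cell (3,1)='T' (+4 fires, +1 burnt)
Step 2: cell (3,1)='T' (+7 fires, +4 burnt)
Step 3: cell (3,1)='F' (+7 fires, +7 burnt)
  -> target ignites at step 3
Step 4: cell (3,1)='.' (+7 fires, +7 burnt)
Step 5: cell (3,1)='.' (+4 fires, +7 burnt)
Step 6: cell (3,1)='.' (+2 fires, +4 burnt)
Step 7: cell (3,1)='.' (+1 fires, +2 burnt)
Step 8: cell (3,1)='.' (+0 fires, +1 burnt)
  fire out at step 8

3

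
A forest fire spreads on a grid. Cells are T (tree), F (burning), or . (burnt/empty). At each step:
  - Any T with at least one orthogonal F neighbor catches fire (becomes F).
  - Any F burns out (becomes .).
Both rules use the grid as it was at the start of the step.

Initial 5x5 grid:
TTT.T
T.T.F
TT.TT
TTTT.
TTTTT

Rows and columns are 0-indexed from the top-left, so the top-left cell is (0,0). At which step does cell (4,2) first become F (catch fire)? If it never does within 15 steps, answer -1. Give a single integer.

Step 1: cell (4,2)='T' (+2 fires, +1 burnt)
Step 2: cell (4,2)='T' (+1 fires, +2 burnt)
Step 3: cell (4,2)='T' (+1 fires, +1 burnt)
Step 4: cell (4,2)='T' (+2 fires, +1 burnt)
Step 5: cell (4,2)='F' (+3 fires, +2 burnt)
  -> target ignites at step 5
Step 6: cell (4,2)='.' (+3 fires, +3 burnt)
Step 7: cell (4,2)='.' (+2 fires, +3 burnt)
Step 8: cell (4,2)='.' (+1 fires, +2 burnt)
Step 9: cell (4,2)='.' (+1 fires, +1 burnt)
Step 10: cell (4,2)='.' (+1 fires, +1 burnt)
Step 11: cell (4,2)='.' (+1 fires, +1 burnt)
Step 12: cell (4,2)='.' (+1 fires, +1 burnt)
Step 13: cell (4,2)='.' (+0 fires, +1 burnt)
  fire out at step 13

5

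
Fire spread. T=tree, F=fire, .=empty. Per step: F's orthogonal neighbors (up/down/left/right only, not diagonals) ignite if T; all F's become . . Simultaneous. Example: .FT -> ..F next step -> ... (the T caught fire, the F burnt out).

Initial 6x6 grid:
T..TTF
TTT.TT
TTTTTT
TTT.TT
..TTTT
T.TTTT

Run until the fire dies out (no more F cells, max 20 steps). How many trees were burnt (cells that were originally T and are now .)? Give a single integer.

Step 1: +2 fires, +1 burnt (F count now 2)
Step 2: +3 fires, +2 burnt (F count now 3)
Step 3: +2 fires, +3 burnt (F count now 2)
Step 4: +3 fires, +2 burnt (F count now 3)
Step 5: +3 fires, +3 burnt (F count now 3)
Step 6: +5 fires, +3 burnt (F count now 5)
Step 7: +5 fires, +5 burnt (F count now 5)
Step 8: +3 fires, +5 burnt (F count now 3)
Step 9: +1 fires, +3 burnt (F count now 1)
Step 10: +0 fires, +1 burnt (F count now 0)
Fire out after step 10
Initially T: 28, now '.': 35
Total burnt (originally-T cells now '.'): 27

Answer: 27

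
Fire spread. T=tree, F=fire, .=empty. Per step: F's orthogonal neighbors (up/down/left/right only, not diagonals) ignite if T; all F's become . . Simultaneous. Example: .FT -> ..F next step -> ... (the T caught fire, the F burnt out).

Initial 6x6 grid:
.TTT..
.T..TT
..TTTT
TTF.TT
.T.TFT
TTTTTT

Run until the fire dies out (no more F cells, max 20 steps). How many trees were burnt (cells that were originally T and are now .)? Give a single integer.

Step 1: +6 fires, +2 burnt (F count now 6)
Step 2: +7 fires, +6 burnt (F count now 7)
Step 3: +4 fires, +7 burnt (F count now 4)
Step 4: +2 fires, +4 burnt (F count now 2)
Step 5: +0 fires, +2 burnt (F count now 0)
Fire out after step 5
Initially T: 23, now '.': 32
Total burnt (originally-T cells now '.'): 19

Answer: 19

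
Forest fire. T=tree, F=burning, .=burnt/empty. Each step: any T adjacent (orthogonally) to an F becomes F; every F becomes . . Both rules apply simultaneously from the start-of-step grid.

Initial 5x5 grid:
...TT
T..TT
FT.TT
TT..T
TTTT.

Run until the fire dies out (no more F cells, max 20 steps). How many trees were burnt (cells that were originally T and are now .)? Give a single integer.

Step 1: +3 fires, +1 burnt (F count now 3)
Step 2: +2 fires, +3 burnt (F count now 2)
Step 3: +1 fires, +2 burnt (F count now 1)
Step 4: +1 fires, +1 burnt (F count now 1)
Step 5: +1 fires, +1 burnt (F count now 1)
Step 6: +0 fires, +1 burnt (F count now 0)
Fire out after step 6
Initially T: 15, now '.': 18
Total burnt (originally-T cells now '.'): 8

Answer: 8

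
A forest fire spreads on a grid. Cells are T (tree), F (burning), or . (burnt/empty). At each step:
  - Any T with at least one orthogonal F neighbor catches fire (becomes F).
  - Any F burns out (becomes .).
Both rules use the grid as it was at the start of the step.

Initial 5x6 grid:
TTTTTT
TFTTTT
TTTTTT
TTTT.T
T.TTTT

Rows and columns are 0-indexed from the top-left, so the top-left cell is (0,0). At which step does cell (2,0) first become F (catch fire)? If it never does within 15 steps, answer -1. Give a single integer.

Step 1: cell (2,0)='T' (+4 fires, +1 burnt)
Step 2: cell (2,0)='F' (+6 fires, +4 burnt)
  -> target ignites at step 2
Step 3: cell (2,0)='.' (+5 fires, +6 burnt)
Step 4: cell (2,0)='.' (+6 fires, +5 burnt)
Step 5: cell (2,0)='.' (+3 fires, +6 burnt)
Step 6: cell (2,0)='.' (+2 fires, +3 burnt)
Step 7: cell (2,0)='.' (+1 fires, +2 burnt)
Step 8: cell (2,0)='.' (+0 fires, +1 burnt)
  fire out at step 8

2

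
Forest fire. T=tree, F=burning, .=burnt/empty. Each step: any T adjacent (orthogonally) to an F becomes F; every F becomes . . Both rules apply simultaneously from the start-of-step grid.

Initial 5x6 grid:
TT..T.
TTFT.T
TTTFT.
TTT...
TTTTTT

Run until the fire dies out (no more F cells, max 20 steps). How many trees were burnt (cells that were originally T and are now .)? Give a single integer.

Step 1: +4 fires, +2 burnt (F count now 4)
Step 2: +4 fires, +4 burnt (F count now 4)
Step 3: +4 fires, +4 burnt (F count now 4)
Step 4: +3 fires, +4 burnt (F count now 3)
Step 5: +2 fires, +3 burnt (F count now 2)
Step 6: +1 fires, +2 burnt (F count now 1)
Step 7: +0 fires, +1 burnt (F count now 0)
Fire out after step 7
Initially T: 20, now '.': 28
Total burnt (originally-T cells now '.'): 18

Answer: 18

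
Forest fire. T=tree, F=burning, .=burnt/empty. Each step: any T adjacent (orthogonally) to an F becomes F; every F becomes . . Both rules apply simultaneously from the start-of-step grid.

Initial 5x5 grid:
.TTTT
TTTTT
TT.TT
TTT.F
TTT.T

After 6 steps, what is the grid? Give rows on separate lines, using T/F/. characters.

Step 1: 2 trees catch fire, 1 burn out
  .TTTT
  TTTTT
  TT.TF
  TTT..
  TTT.F
Step 2: 2 trees catch fire, 2 burn out
  .TTTT
  TTTTF
  TT.F.
  TTT..
  TTT..
Step 3: 2 trees catch fire, 2 burn out
  .TTTF
  TTTF.
  TT...
  TTT..
  TTT..
Step 4: 2 trees catch fire, 2 burn out
  .TTF.
  TTF..
  TT...
  TTT..
  TTT..
Step 5: 2 trees catch fire, 2 burn out
  .TF..
  TF...
  TT...
  TTT..
  TTT..
Step 6: 3 trees catch fire, 2 burn out
  .F...
  F....
  TF...
  TTT..
  TTT..

.F...
F....
TF...
TTT..
TTT..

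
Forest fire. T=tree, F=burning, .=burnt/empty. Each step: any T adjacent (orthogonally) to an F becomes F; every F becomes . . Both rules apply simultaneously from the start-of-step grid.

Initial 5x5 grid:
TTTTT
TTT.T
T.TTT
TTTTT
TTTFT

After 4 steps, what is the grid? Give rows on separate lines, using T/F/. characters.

Step 1: 3 trees catch fire, 1 burn out
  TTTTT
  TTT.T
  T.TTT
  TTTFT
  TTF.F
Step 2: 4 trees catch fire, 3 burn out
  TTTTT
  TTT.T
  T.TFT
  TTF.F
  TF...
Step 3: 4 trees catch fire, 4 burn out
  TTTTT
  TTT.T
  T.F.F
  TF...
  F....
Step 4: 3 trees catch fire, 4 burn out
  TTTTT
  TTF.F
  T....
  F....
  .....

TTTTT
TTF.F
T....
F....
.....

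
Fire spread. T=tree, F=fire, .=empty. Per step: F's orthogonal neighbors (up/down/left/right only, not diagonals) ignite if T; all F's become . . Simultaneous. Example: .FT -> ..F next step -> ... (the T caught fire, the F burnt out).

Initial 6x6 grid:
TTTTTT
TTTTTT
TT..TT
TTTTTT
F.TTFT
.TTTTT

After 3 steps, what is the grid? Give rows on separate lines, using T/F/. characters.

Step 1: 5 trees catch fire, 2 burn out
  TTTTTT
  TTTTTT
  TT..TT
  FTTTFT
  ..TF.F
  .TTTFT
Step 2: 8 trees catch fire, 5 burn out
  TTTTTT
  TTTTTT
  FT..FT
  .FTF.F
  ..F...
  .TTF.F
Step 3: 6 trees catch fire, 8 burn out
  TTTTTT
  FTTTFT
  .F...F
  ..F...
  ......
  .TF...

TTTTTT
FTTTFT
.F...F
..F...
......
.TF...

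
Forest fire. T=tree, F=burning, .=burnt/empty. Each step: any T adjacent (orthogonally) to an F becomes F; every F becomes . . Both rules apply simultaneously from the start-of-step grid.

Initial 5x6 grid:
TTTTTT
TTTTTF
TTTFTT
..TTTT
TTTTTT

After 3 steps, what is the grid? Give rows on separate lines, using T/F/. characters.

Step 1: 7 trees catch fire, 2 burn out
  TTTTTF
  TTTFF.
  TTF.FF
  ..TFTT
  TTTTTT
Step 2: 8 trees catch fire, 7 burn out
  TTTFF.
  TTF...
  TF....
  ..F.FF
  TTTFTT
Step 3: 6 trees catch fire, 8 burn out
  TTF...
  TF....
  F.....
  ......
  TTF.FF

TTF...
TF....
F.....
......
TTF.FF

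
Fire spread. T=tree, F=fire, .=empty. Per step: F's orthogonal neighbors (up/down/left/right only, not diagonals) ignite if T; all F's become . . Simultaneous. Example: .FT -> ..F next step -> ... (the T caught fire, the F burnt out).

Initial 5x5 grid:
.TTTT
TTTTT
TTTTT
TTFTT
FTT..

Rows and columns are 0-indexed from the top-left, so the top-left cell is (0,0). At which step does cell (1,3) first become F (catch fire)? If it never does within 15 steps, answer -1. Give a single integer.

Step 1: cell (1,3)='T' (+6 fires, +2 burnt)
Step 2: cell (1,3)='T' (+5 fires, +6 burnt)
Step 3: cell (1,3)='F' (+5 fires, +5 burnt)
  -> target ignites at step 3
Step 4: cell (1,3)='.' (+3 fires, +5 burnt)
Step 5: cell (1,3)='.' (+1 fires, +3 burnt)
Step 6: cell (1,3)='.' (+0 fires, +1 burnt)
  fire out at step 6

3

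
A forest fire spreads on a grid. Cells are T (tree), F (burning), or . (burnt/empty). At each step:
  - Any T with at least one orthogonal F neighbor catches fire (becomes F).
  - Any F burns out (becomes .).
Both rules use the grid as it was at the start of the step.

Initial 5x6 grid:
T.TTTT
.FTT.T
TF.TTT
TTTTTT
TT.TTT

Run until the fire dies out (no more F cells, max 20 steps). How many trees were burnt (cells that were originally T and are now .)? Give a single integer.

Answer: 22

Derivation:
Step 1: +3 fires, +2 burnt (F count now 3)
Step 2: +5 fires, +3 burnt (F count now 5)
Step 3: +4 fires, +5 burnt (F count now 4)
Step 4: +4 fires, +4 burnt (F count now 4)
Step 5: +4 fires, +4 burnt (F count now 4)
Step 6: +2 fires, +4 burnt (F count now 2)
Step 7: +0 fires, +2 burnt (F count now 0)
Fire out after step 7
Initially T: 23, now '.': 29
Total burnt (originally-T cells now '.'): 22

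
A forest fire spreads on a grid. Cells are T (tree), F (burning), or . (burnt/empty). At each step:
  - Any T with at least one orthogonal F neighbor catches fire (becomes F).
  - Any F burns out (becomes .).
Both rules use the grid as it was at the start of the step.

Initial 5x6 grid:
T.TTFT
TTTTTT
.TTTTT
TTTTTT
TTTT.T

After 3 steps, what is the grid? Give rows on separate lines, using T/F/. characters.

Step 1: 3 trees catch fire, 1 burn out
  T.TF.F
  TTTTFT
  .TTTTT
  TTTTTT
  TTTT.T
Step 2: 4 trees catch fire, 3 burn out
  T.F...
  TTTF.F
  .TTTFT
  TTTTTT
  TTTT.T
Step 3: 4 trees catch fire, 4 burn out
  T.....
  TTF...
  .TTF.F
  TTTTFT
  TTTT.T

T.....
TTF...
.TTF.F
TTTTFT
TTTT.T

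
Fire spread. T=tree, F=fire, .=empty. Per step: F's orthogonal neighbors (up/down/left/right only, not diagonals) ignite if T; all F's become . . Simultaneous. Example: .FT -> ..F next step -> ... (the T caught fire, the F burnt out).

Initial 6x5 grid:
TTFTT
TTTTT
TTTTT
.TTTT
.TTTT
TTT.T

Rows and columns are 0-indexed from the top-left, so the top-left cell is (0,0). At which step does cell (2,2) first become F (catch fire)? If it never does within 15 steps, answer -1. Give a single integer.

Step 1: cell (2,2)='T' (+3 fires, +1 burnt)
Step 2: cell (2,2)='F' (+5 fires, +3 burnt)
  -> target ignites at step 2
Step 3: cell (2,2)='.' (+5 fires, +5 burnt)
Step 4: cell (2,2)='.' (+5 fires, +5 burnt)
Step 5: cell (2,2)='.' (+4 fires, +5 burnt)
Step 6: cell (2,2)='.' (+2 fires, +4 burnt)
Step 7: cell (2,2)='.' (+2 fires, +2 burnt)
Step 8: cell (2,2)='.' (+0 fires, +2 burnt)
  fire out at step 8

2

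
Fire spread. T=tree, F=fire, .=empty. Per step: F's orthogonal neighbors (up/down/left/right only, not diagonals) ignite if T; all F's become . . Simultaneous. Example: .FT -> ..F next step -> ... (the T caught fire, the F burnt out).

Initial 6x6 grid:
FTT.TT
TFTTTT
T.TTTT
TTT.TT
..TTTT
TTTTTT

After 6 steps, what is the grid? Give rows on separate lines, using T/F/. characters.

Step 1: 3 trees catch fire, 2 burn out
  .FT.TT
  F.FTTT
  T.TTTT
  TTT.TT
  ..TTTT
  TTTTTT
Step 2: 4 trees catch fire, 3 burn out
  ..F.TT
  ...FTT
  F.FTTT
  TTT.TT
  ..TTTT
  TTTTTT
Step 3: 4 trees catch fire, 4 burn out
  ....TT
  ....FT
  ...FTT
  FTF.TT
  ..TTTT
  TTTTTT
Step 4: 5 trees catch fire, 4 burn out
  ....FT
  .....F
  ....FT
  .F..TT
  ..FTTT
  TTTTTT
Step 5: 5 trees catch fire, 5 burn out
  .....F
  ......
  .....F
  ....FT
  ...FTT
  TTFTTT
Step 6: 4 trees catch fire, 5 burn out
  ......
  ......
  ......
  .....F
  ....FT
  TF.FTT

......
......
......
.....F
....FT
TF.FTT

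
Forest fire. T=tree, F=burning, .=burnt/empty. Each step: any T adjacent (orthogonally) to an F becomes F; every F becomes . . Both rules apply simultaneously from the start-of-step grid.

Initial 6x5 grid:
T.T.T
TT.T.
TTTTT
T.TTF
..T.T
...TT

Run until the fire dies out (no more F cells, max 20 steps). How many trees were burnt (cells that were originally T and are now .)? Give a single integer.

Answer: 16

Derivation:
Step 1: +3 fires, +1 burnt (F count now 3)
Step 2: +3 fires, +3 burnt (F count now 3)
Step 3: +4 fires, +3 burnt (F count now 4)
Step 4: +1 fires, +4 burnt (F count now 1)
Step 5: +2 fires, +1 burnt (F count now 2)
Step 6: +2 fires, +2 burnt (F count now 2)
Step 7: +1 fires, +2 burnt (F count now 1)
Step 8: +0 fires, +1 burnt (F count now 0)
Fire out after step 8
Initially T: 18, now '.': 28
Total burnt (originally-T cells now '.'): 16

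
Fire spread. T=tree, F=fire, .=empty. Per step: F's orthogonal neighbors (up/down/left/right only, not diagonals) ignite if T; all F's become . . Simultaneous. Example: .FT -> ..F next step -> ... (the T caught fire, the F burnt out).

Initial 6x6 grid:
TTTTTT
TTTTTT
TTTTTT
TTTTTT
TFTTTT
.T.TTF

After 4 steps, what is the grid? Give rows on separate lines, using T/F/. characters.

Step 1: 6 trees catch fire, 2 burn out
  TTTTTT
  TTTTTT
  TTTTTT
  TFTTTT
  F.FTTF
  .F.TF.
Step 2: 7 trees catch fire, 6 burn out
  TTTTTT
  TTTTTT
  TFTTTT
  F.FTTF
  ...FF.
  ...F..
Step 3: 6 trees catch fire, 7 burn out
  TTTTTT
  TFTTTT
  F.FTTF
  ...FF.
  ......
  ......
Step 4: 6 trees catch fire, 6 burn out
  TFTTTT
  F.FTTF
  ...FF.
  ......
  ......
  ......

TFTTTT
F.FTTF
...FF.
......
......
......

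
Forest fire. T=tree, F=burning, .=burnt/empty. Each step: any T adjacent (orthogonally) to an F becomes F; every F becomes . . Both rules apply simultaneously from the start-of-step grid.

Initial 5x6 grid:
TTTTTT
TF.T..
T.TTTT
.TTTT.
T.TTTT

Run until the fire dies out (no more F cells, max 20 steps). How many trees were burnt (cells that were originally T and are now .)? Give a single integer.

Step 1: +2 fires, +1 burnt (F count now 2)
Step 2: +3 fires, +2 burnt (F count now 3)
Step 3: +1 fires, +3 burnt (F count now 1)
Step 4: +2 fires, +1 burnt (F count now 2)
Step 5: +2 fires, +2 burnt (F count now 2)
Step 6: +3 fires, +2 burnt (F count now 3)
Step 7: +4 fires, +3 burnt (F count now 4)
Step 8: +3 fires, +4 burnt (F count now 3)
Step 9: +1 fires, +3 burnt (F count now 1)
Step 10: +0 fires, +1 burnt (F count now 0)
Fire out after step 10
Initially T: 22, now '.': 29
Total burnt (originally-T cells now '.'): 21

Answer: 21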